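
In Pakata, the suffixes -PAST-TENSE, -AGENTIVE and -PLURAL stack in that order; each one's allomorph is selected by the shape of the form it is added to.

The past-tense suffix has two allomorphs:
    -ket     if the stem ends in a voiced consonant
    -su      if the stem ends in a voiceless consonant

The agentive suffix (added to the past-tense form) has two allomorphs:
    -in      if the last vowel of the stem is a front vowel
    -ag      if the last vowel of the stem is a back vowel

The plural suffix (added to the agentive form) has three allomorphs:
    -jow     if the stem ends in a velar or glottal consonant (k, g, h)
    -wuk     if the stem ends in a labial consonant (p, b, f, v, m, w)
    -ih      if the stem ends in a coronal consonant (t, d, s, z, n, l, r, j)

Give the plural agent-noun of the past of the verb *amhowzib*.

*amhowzib*: final consonant = /b/, voiced → -ket → *amhowzibket*.
The last vowel of the past-tense form *amhowzibket* is /e/, which is a front vowel, so the agentive suffix is -in, giving *amhowzibketin*.
The final consonant of the agentive form *amhowzibketin* is /n/, which is coronal, so the plural suffix is -ih, giving *amhowzibketinih*.

amhowzibketinih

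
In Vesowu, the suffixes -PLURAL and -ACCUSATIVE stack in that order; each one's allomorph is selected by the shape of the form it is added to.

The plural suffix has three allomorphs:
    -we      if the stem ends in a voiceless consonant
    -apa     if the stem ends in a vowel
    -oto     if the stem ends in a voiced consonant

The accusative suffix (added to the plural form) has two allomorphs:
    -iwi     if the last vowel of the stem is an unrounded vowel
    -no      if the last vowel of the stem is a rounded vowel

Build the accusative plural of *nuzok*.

Since the final sound of *nuzok* is /k/ (a voiceless consonant), it takes -we, giving *nuzokwe*.
Since the last vowel of the plural form *nuzokwe* is /e/ (an unrounded vowel), it takes -iwi, giving *nuzokweiwi*.

nuzokweiwi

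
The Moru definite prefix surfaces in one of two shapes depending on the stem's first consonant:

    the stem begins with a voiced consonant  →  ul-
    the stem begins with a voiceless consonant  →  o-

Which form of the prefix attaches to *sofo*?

*sofo* — first consonant /s/ (voiceless) → o-.

o-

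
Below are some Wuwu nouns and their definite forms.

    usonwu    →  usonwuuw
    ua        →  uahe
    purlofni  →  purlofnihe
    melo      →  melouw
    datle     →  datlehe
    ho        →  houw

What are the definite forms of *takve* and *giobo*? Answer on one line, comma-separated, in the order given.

takvehe, giobouw

The suffix is conditioned by the last vowel: -uw when the last vowel of the stem is a rounded vowel (*usonwu*, *melo*, *ho*); -he when the last vowel of the stem is an unrounded vowel (*ua*, *purlofni*, *datle*).
*takve* — last vowel /e/ (an unrounded vowel) → -he → *takvehe*.
The last vowel of *giobo* is /o/, which is a rounded vowel, so the suffix is -uw, giving *giobouw*.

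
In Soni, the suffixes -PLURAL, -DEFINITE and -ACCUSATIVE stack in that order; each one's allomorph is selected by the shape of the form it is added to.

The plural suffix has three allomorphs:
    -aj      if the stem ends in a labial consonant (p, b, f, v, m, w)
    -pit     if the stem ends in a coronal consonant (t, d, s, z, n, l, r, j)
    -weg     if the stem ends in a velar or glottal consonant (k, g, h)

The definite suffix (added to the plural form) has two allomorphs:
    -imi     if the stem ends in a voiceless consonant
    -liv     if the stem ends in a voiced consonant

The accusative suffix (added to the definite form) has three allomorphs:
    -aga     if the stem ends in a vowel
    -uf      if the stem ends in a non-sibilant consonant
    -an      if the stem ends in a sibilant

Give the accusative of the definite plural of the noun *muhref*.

muhrefajlivuf

*muhref* — final consonant /f/ (labial) → -aj → *muhrefaj*.
The plural form *muhrefaj* — final consonant /j/ (voiced) → -liv → *muhrefajliv*.
The definite form *muhrefajliv* — final sound /v/ (a non-sibilant consonant) → -uf → *muhrefajlivuf*.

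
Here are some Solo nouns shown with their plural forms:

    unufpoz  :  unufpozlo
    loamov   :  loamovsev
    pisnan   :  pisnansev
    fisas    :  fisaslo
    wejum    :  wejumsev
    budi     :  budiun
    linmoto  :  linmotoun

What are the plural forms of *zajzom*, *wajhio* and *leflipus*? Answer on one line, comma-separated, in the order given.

The alternation tracks the final sound of the stem — -lo when the stem ends in a sibilant (*unufpoz*, *fisas*); -sev when the stem ends in a non-sibilant consonant (*loamov*, *pisnan*, *wejum*); -un when the stem ends in a vowel (*budi*, *linmoto*).
Since the final sound of *zajzom* is /m/ (a non-sibilant consonant), it takes -sev, giving *zajzomsev*.
*wajhio* — final sound /o/ (a vowel) → -un → *wajhioun*.
*leflipus* — final sound /s/ (a sibilant) → -lo → *leflipuslo*.

zajzomsev, wajhioun, leflipuslo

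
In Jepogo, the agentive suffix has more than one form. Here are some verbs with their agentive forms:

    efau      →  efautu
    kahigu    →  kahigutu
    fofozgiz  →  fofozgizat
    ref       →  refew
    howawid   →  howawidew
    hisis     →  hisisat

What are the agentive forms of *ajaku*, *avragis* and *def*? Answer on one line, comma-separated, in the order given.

Looking at the final sound of each stem: -at when the stem ends in a sibilant (*fofozgiz*, *hisis*); -ew when the stem ends in a non-sibilant consonant (*ref*, *howawid*); -tu when the stem ends in a vowel (*efau*, *kahigu*).
Since the final sound of *ajaku* is /u/ (a vowel), it takes -tu, giving *ajakutu*.
*avragis*: final sound = /s/, a sibilant → -at → *avragisat*.
Since the final sound of *def* is /f/ (a non-sibilant consonant), it takes -ew, giving *defew*.

ajakutu, avragisat, defew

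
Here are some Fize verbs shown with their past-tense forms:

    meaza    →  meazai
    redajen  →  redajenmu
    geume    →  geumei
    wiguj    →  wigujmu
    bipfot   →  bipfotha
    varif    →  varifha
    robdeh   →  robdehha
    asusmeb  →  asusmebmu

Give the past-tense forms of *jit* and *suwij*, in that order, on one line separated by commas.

Looking at the final sound of each stem: -ha when the stem ends in a voiceless consonant (*bipfot*, *varif*, *robdeh*); -mu when the stem ends in a voiced consonant (*redajen*, *wiguj*, *asusmeb*); -i when the stem ends in a vowel (*meaza*, *geume*).
The final sound of *jit* is /t/, which is a voiceless consonant, so the suffix is -ha, giving *jitha*.
*suwij* — final sound /j/ (a voiced consonant) → -mu → *suwijmu*.

jitha, suwijmu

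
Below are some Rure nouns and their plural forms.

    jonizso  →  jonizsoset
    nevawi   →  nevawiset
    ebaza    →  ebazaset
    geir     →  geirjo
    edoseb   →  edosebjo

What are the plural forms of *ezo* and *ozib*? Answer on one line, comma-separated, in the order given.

ezoset, ozibjo

The alternation tracks the final sound of the stem — -jo when the stem ends in a consonant (*geir*, *edoseb*); -set when the stem ends in a vowel (*jonizso*, *nevawi*, *ebaza*).
*ezo* — final sound /o/ (a vowel) → -set → *ezoset*.
The final sound of *ozib* is /b/, which is a consonant, so the suffix is -jo, giving *ozibjo*.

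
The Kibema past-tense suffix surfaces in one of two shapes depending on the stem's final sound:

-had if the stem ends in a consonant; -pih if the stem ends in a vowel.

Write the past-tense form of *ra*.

rapih

Since the final sound of *ra* is /a/ (a vowel), it takes -pih, giving *rapih*.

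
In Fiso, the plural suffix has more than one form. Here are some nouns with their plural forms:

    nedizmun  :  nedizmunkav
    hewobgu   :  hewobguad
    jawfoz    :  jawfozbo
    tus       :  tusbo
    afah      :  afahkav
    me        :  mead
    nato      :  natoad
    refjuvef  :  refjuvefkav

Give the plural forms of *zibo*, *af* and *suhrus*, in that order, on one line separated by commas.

The pattern is sibilance of the final sound: -bo when the stem ends in a sibilant (*jawfoz*, *tus*); -kav when the stem ends in a non-sibilant consonant (*nedizmun*, *afah*, *refjuvef*); -ad when the stem ends in a vowel (*hewobgu*, *me*, *nato*).
*zibo*: final sound = /o/, a vowel → -ad → *ziboad*.
Since the final sound of *af* is /f/ (a non-sibilant consonant), it takes -kav, giving *afkav*.
The final sound of *suhrus* is /s/, which is a sibilant, so the suffix is -bo, giving *suhrusbo*.

ziboad, afkav, suhrusbo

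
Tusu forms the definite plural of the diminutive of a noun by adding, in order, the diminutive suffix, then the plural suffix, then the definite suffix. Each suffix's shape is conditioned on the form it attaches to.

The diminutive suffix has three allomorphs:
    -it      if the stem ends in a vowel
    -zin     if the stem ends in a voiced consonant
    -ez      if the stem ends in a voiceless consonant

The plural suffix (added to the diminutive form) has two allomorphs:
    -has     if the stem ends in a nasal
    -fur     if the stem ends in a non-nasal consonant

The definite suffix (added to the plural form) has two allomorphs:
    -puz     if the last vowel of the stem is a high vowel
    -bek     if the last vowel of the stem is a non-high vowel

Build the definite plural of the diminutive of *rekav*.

Since the final sound of *rekav* is /v/ (a voiced consonant), it takes -zin, giving *rekavzin*.
The diminutive form *rekavzin*: final consonant = /n/, a nasal → -has → *rekavzinhas*.
Since the last vowel of the plural form *rekavzinhas* is /a/ (a non-high vowel), it takes -bek, giving *rekavzinhasbek*.

rekavzinhasbek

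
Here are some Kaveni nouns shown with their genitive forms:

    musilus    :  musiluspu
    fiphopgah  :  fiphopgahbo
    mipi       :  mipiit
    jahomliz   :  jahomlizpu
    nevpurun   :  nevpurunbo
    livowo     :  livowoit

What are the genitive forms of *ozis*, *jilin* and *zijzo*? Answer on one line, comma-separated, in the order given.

ozispu, jilinbo, zijzoit

The alternation tracks the final sound of the stem — -pu when the stem ends in a sibilant (*musilus*, *jahomliz*); -bo when the stem ends in a non-sibilant consonant (*fiphopgah*, *nevpurun*); -it when the stem ends in a vowel (*mipi*, *livowo*).
Since the final sound of *ozis* is /s/ (a sibilant), it takes -pu, giving *ozispu*.
The final sound of *jilin* is /n/, which is a non-sibilant consonant, so the suffix is -bo, giving *jilinbo*.
*zijzo*: final sound = /o/, a vowel → -it → *zijzoit*.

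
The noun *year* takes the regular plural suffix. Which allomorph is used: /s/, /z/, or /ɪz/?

The stem *year* ends in a voiced non-sibilant sound.
The plural suffix surfaces as /ɪz/ after sibilants, /s/ after other voiceless consonants, and /z/ after other voiced sounds.
So the plural -s on *year* is pronounced /z/.

/z/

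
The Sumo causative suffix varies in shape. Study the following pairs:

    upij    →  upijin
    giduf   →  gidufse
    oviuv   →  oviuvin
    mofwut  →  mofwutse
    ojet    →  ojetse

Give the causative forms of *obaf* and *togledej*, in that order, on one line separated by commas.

obafse, togledejin

The suffix is conditioned by the final consonant: -se when the stem ends in a voiceless consonant (*giduf*, *mofwut*, *ojet*); -in when the stem ends in a voiced consonant (*upij*, *oviuv*).
*obaf*: final consonant = /f/, voiceless → -se → *obafse*.
*togledej* — final consonant /j/ (voiced) → -in → *togledejin*.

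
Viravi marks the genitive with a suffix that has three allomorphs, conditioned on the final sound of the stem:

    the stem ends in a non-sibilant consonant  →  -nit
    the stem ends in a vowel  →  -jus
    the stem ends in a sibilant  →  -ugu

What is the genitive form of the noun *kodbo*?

The final sound of *kodbo* is /o/, which is a vowel, so the suffix is -jus, giving *kodbojus*.

kodbojus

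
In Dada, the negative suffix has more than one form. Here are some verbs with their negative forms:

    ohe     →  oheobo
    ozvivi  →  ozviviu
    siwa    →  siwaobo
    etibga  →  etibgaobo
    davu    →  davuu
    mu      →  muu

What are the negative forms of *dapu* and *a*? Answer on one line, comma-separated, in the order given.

dapuu, aobo

The suffix is conditioned by the last vowel: -u when the last vowel of the stem is a high vowel (*ozvivi*, *davu*, *mu*); -obo when the last vowel of the stem is a non-high vowel (*ohe*, *siwa*, *etibga*).
*dapu* — last vowel /u/ (a high vowel) → -u → *dapuu*.
*a* — last vowel /a/ (a non-high vowel) → -obo → *aobo*.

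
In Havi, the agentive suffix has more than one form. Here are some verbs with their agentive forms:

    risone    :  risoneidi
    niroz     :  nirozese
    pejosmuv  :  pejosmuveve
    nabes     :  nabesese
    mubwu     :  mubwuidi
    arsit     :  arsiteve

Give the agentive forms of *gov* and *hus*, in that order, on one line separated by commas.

The pattern is sibilance of the final sound: -ese when the stem ends in a sibilant (*niroz*, *nabes*); -eve when the stem ends in a non-sibilant consonant (*pejosmuv*, *arsit*); -idi when the stem ends in a vowel (*risone*, *mubwu*).
Since the final sound of *gov* is /v/ (a non-sibilant consonant), it takes -eve, giving *goveve*.
*hus* — final sound /s/ (a sibilant) → -ese → *husese*.

goveve, husese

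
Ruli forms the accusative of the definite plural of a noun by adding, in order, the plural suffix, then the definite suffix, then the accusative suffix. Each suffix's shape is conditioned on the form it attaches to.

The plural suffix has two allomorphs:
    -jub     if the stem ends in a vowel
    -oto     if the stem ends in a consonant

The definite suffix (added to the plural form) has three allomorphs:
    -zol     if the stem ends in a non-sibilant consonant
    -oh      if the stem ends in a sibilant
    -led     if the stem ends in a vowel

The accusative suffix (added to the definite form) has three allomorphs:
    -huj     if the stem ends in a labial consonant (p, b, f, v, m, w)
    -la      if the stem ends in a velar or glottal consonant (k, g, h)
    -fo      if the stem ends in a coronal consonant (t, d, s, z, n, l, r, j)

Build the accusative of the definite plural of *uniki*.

unikijubzolfo

*uniki* — final sound /i/ (a vowel) → -jub → *unikijub*.
Since the final sound of the plural form *unikijub* is /b/ (a non-sibilant consonant), it takes -zol, giving *unikijubzol*.
The definite form *unikijubzol*: final consonant = /l/, coronal → -fo → *unikijubzolfo*.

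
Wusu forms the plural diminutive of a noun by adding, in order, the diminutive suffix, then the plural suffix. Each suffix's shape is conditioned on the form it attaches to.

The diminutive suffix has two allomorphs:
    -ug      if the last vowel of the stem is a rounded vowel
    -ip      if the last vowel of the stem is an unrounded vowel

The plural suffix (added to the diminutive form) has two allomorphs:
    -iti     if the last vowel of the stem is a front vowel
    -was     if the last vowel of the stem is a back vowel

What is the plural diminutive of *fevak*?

fevakipiti

Since the last vowel of *fevak* is /a/ (an unrounded vowel), it takes -ip, giving *fevakip*.
The last vowel of the diminutive form *fevakip* is /i/, which is a front vowel, so the plural suffix is -iti, giving *fevakipiti*.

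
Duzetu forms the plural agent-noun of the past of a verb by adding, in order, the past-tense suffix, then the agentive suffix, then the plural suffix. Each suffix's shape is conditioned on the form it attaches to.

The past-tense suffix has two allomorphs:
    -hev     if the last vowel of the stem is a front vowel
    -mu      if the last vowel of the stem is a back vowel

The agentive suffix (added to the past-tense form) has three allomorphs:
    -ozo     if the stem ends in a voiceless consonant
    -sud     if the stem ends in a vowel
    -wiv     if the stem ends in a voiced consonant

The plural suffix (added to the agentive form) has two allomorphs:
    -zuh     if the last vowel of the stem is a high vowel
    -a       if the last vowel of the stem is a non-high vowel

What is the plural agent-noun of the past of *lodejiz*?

Since the last vowel of *lodejiz* is /i/ (a front vowel), it takes -hev, giving *lodejizhev*.
The past-tense form *lodejizhev*: final sound = /v/, a voiced consonant → -wiv → *lodejizhevwiv*.
The agentive form *lodejizhevwiv*: last vowel = /i/, a high vowel → -zuh → *lodejizhevwivzuh*.

lodejizhevwivzuh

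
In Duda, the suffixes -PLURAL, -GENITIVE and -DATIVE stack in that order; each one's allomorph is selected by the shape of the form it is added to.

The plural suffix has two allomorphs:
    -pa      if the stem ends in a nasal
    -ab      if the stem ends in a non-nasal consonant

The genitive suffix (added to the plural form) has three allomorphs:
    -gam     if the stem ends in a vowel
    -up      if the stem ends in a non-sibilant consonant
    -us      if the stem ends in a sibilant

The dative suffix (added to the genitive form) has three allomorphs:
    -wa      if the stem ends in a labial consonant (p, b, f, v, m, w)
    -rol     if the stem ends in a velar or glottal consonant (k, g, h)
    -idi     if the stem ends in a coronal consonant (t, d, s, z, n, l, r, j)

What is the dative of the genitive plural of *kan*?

kanpagamwa

*kan* — final consonant /n/ (a nasal) → -pa → *kanpa*.
Since the final sound of the plural form *kanpa* is /a/ (a vowel), it takes -gam, giving *kanpagam*.
The genitive form *kanpagam*: final consonant = /m/, labial → -wa → *kanpagamwa*.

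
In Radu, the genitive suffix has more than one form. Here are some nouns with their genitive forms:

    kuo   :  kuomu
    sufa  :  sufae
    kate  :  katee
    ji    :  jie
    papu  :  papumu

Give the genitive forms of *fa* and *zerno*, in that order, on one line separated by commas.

Looking at the last vowel of each stem: -mu when the last vowel of the stem is a rounded vowel (*kuo*, *papu*); -e when the last vowel of the stem is an unrounded vowel (*sufa*, *kate*, *ji*).
*fa* — last vowel /a/ (an unrounded vowel) → -e → *fae*.
*zerno* — last vowel /o/ (a rounded vowel) → -mu → *zernomu*.

fae, zernomu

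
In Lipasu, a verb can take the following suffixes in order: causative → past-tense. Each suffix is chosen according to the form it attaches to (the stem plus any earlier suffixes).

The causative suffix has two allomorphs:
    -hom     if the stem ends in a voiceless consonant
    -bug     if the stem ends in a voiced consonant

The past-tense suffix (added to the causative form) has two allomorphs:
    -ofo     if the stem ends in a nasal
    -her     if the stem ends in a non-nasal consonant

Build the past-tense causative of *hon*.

*hon* — final consonant /n/ (voiced) → -bug → *honbug*.
The causative form *honbug*: final consonant = /g/, non-nasal → -her → *honbugher*.

honbugher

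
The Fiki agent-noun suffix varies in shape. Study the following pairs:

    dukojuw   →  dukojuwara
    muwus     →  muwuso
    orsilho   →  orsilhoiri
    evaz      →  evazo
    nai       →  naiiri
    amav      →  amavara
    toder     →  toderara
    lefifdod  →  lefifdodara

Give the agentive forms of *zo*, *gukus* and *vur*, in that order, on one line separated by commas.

The alternation tracks the final sound of the stem — -o when the stem ends in a sibilant (*muwus*, *evaz*); -ara when the stem ends in a non-sibilant consonant (*dukojuw*, *amav*, *toder*, *lefifdod*); -iri when the stem ends in a vowel (*orsilho*, *nai*).
*zo*: final sound = /o/, a vowel → -iri → *zoiri*.
*gukus*: final sound = /s/, a sibilant → -o → *gukuso*.
*vur*: final sound = /r/, a non-sibilant consonant → -ara → *vurara*.

zoiri, gukuso, vurara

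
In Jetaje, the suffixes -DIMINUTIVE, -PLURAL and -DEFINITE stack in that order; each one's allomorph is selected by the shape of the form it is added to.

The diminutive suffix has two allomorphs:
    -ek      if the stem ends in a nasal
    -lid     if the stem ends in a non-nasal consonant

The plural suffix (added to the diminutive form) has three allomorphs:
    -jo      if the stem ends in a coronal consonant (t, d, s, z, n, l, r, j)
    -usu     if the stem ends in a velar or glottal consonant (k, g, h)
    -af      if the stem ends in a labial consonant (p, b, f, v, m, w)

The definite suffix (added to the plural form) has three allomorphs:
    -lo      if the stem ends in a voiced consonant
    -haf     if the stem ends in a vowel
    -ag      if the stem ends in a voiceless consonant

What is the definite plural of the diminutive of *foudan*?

*foudan*: final consonant = /n/, a nasal → -ek → *foudanek*.
The diminutive form *foudanek* — final consonant /k/ (velar/glottal) → -usu → *foudanekusu*.
The final sound of the plural form *foudanekusu* is /u/, which is a vowel, so the definite suffix is -haf, giving *foudanekusuhaf*.

foudanekusuhaf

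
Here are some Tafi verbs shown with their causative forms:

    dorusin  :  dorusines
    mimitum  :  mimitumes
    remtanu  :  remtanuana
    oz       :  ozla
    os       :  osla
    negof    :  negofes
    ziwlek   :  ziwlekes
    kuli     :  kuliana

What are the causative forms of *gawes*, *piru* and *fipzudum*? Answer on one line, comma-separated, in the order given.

gawesla, piruana, fipzudumes

The pattern is sibilance of the final sound: -la when the stem ends in a sibilant (*oz*, *os*); -es when the stem ends in a non-sibilant consonant (*dorusin*, *mimitum*, *negof*, *ziwlek*); -ana when the stem ends in a vowel (*remtanu*, *kuli*).
*gawes*: final sound = /s/, a sibilant → -la → *gawesla*.
Since the final sound of *piru* is /u/ (a vowel), it takes -ana, giving *piruana*.
*fipzudum*: final sound = /m/, a non-sibilant consonant → -es → *fipzudumes*.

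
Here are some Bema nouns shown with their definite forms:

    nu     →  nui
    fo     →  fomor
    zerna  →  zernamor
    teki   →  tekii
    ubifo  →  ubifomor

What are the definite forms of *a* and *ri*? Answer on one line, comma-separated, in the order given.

amor, rii

The suffix is conditioned by the last vowel: -i when the last vowel of the stem is a high vowel (*nu*, *teki*); -mor when the last vowel of the stem is a non-high vowel (*fo*, *zerna*, *ubifo*).
The last vowel of *a* is /a/, which is a non-high vowel, so the suffix is -mor, giving *amor*.
The last vowel of *ri* is /i/, which is a high vowel, so the suffix is -i, giving *rii*.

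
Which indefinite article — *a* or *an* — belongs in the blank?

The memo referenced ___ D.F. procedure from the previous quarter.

a

The indefinite article is chosen by the initial *sound* of the following word, not its spelling.
The initialism *D.F.* is read letter by letter; the first letter, D, is pronounced /diː/, which begins with a consonant sound.
So the article is *a*: The memo referenced a D.F. procedure from the previous quarter.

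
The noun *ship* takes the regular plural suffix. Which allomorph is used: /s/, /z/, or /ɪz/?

/s/

The stem *ship* ends in a voiceless non-sibilant consonant.
The plural suffix surfaces as /ɪz/ after sibilants, /s/ after other voiceless consonants, and /z/ after other voiced sounds.
So the plural -s on *ship* is pronounced /s/.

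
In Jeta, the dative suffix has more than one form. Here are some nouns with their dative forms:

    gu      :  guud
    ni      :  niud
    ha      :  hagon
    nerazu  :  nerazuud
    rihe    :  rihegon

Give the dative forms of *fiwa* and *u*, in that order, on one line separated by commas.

The alternation tracks the last vowel of the stem — -ud when the last vowel of the stem is a high vowel (*gu*, *ni*, *nerazu*); -gon when the last vowel of the stem is a non-high vowel (*ha*, *rihe*).
*fiwa* — last vowel /a/ (a non-high vowel) → -gon → *fiwagon*.
*u*: last vowel = /u/, a high vowel → -ud → *uud*.

fiwagon, uud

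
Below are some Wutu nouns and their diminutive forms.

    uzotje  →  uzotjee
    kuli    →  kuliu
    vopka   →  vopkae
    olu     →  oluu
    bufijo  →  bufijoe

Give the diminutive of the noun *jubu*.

jubuu

The pattern is height harmony: -u when the last vowel of the stem is a high vowel (*kuli*, *olu*); -e when the last vowel of the stem is a non-high vowel (*uzotje*, *vopka*, *bufijo*).
Since the last vowel of *jubu* is /u/ (a high vowel), it takes -u, giving *jubuu*.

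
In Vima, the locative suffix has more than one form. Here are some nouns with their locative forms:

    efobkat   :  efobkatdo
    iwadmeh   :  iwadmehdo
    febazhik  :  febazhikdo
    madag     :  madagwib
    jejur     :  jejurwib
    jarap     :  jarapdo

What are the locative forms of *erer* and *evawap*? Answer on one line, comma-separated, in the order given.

The suffix is conditioned by the final consonant: -do when the stem ends in a voiceless consonant (*efobkat*, *iwadmeh*, *febazhik*, *jarap*); -wib when the stem ends in a voiced consonant (*madag*, *jejur*).
Since the final consonant of *erer* is /r/ (voiced), it takes -wib, giving *ererwib*.
Since the final consonant of *evawap* is /p/ (voiceless), it takes -do, giving *evawapdo*.

ererwib, evawapdo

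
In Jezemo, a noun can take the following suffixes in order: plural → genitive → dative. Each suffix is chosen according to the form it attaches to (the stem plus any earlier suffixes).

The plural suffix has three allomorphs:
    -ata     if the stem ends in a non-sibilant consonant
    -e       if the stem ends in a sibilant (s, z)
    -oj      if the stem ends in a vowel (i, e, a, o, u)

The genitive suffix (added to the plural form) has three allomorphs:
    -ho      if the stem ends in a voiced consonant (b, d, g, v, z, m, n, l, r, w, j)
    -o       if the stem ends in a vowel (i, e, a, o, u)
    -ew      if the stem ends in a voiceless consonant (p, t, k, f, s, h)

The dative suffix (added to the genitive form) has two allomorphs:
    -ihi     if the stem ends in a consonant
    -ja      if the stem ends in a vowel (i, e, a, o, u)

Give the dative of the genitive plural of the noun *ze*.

zeojhoja

Since the final sound of *ze* is /e/ (a vowel), it takes -oj, giving *zeoj*.
Since the final sound of the plural form *zeoj* is /j/ (a voiced consonant), it takes -ho, giving *zeojho*.
The genitive form *zeojho*: final sound = /o/, a vowel → -ja → *zeojhoja*.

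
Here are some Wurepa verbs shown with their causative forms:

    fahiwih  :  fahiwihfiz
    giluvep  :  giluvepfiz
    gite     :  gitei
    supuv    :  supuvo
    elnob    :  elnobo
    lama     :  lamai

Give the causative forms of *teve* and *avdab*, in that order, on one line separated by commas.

The pattern is voicing of the final sound: -fiz when the stem ends in a voiceless consonant (*fahiwih*, *giluvep*); -o when the stem ends in a voiced consonant (*supuv*, *elnob*); -i when the stem ends in a vowel (*gite*, *lama*).
Since the final sound of *teve* is /e/ (a vowel), it takes -i, giving *tevei*.
The final sound of *avdab* is /b/, which is a voiced consonant, so the suffix is -o, giving *avdabo*.

tevei, avdabo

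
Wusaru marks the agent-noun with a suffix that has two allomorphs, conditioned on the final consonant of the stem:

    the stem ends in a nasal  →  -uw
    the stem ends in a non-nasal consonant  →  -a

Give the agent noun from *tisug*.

tisuga

Since the final consonant of *tisug* is /g/ (non-nasal), it takes -a, giving *tisuga*.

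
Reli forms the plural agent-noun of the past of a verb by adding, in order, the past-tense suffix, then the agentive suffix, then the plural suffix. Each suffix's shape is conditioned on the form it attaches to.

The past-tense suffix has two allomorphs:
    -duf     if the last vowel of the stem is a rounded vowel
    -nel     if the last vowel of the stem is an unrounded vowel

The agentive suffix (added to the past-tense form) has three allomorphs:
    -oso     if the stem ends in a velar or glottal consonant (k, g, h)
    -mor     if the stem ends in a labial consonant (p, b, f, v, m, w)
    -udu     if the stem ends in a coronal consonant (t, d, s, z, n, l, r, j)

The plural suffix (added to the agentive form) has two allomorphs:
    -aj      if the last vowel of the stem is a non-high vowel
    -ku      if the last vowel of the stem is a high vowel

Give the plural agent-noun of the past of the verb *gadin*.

gadinneluduku

*gadin* — last vowel /i/ (an unrounded vowel) → -nel → *gadinnel*.
The final consonant of the past-tense form *gadinnel* is /l/, which is coronal, so the agentive suffix is -udu, giving *gadinneludu*.
The agentive form *gadinneludu*: last vowel = /u/, a high vowel → -ku → *gadinneluduku*.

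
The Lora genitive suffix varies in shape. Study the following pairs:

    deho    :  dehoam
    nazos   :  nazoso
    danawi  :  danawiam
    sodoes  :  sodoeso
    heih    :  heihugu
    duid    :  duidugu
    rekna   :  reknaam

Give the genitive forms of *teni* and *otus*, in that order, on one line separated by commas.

The pattern is sibilance of the final sound: -o when the stem ends in a sibilant (*nazos*, *sodoes*); -ugu when the stem ends in a non-sibilant consonant (*heih*, *duid*); -am when the stem ends in a vowel (*deho*, *danawi*, *rekna*).
*teni*: final sound = /i/, a vowel → -am → *teniam*.
Since the final sound of *otus* is /s/ (a sibilant), it takes -o, giving *otuso*.

teniam, otuso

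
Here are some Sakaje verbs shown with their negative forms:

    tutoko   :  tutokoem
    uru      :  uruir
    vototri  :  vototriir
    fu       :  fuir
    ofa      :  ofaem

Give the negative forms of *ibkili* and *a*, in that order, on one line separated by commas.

The alternation tracks the last vowel of the stem — -ir when the last vowel of the stem is a high vowel (*uru*, *vototri*, *fu*); -em when the last vowel of the stem is a non-high vowel (*tutoko*, *ofa*).
*ibkili* — last vowel /i/ (a high vowel) → -ir → *ibkiliir*.
The last vowel of *a* is /a/, which is a non-high vowel, so the suffix is -em, giving *aem*.

ibkiliir, aem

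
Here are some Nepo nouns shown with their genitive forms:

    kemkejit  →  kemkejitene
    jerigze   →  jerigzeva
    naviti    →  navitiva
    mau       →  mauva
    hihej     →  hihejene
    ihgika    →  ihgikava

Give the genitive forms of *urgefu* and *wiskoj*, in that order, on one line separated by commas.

Looking at the final sound of each stem: -ene when the stem ends in a consonant (*kemkejit*, *hihej*); -va when the stem ends in a vowel (*jerigze*, *naviti*, *mau*, *ihgika*).
Since the final sound of *urgefu* is /u/ (a vowel), it takes -va, giving *urgefuva*.
Since the final sound of *wiskoj* is /j/ (a consonant), it takes -ene, giving *wiskojene*.

urgefuva, wiskojene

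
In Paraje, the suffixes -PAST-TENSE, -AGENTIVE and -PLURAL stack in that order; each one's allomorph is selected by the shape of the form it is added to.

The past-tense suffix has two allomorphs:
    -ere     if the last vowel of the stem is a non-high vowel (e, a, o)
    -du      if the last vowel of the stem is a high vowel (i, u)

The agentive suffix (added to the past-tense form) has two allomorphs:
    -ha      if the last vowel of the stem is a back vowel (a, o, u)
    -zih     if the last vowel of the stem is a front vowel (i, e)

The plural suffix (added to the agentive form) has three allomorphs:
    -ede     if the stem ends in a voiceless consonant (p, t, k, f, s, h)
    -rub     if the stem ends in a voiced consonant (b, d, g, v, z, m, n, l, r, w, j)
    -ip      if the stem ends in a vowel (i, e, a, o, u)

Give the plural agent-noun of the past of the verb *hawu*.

hawuduhaip

*hawu*: last vowel = /u/, a high vowel → -du → *hawudu*.
Since the last vowel of the past-tense form *hawudu* is /u/ (a back vowel), it takes -ha, giving *hawuduha*.
Since the final sound of the agentive form *hawuduha* is /a/ (a vowel), it takes -ip, giving *hawuduhaip*.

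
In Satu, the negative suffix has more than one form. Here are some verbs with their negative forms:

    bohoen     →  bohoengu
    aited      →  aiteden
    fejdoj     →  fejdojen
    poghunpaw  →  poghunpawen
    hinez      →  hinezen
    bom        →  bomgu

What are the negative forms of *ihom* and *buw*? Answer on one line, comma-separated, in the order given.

The alternation tracks the final consonant of the stem — -gu when the stem ends in a nasal (*bohoen*, *bom*); -en when the stem ends in a non-nasal consonant (*aited*, *fejdoj*, *poghunpaw*, *hinez*).
*ihom*: final consonant = /m/, a nasal → -gu → *ihomgu*.
The final consonant of *buw* is /w/, which is non-nasal, so the suffix is -en, giving *buwen*.

ihomgu, buwen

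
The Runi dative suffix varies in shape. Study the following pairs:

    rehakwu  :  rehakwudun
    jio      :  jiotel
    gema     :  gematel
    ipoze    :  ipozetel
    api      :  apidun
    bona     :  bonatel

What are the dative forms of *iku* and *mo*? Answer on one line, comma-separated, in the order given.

The pattern is height harmony: -dun when the last vowel of the stem is a high vowel (*rehakwu*, *api*); -tel when the last vowel of the stem is a non-high vowel (*jio*, *gema*, *ipoze*, *bona*).
*iku*: last vowel = /u/, a high vowel → -dun → *ikudun*.
*mo* — last vowel /o/ (a non-high vowel) → -tel → *motel*.

ikudun, motel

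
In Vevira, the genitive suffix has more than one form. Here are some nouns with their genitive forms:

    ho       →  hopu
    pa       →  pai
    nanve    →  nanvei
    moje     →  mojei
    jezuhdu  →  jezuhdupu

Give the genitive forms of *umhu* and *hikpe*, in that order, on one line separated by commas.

Looking at the last vowel of each stem: -pu when the last vowel of the stem is a rounded vowel (*ho*, *jezuhdu*); -i when the last vowel of the stem is an unrounded vowel (*pa*, *nanve*, *moje*).
*umhu*: last vowel = /u/, a rounded vowel → -pu → *umhupu*.
Since the last vowel of *hikpe* is /e/ (an unrounded vowel), it takes -i, giving *hikpei*.

umhupu, hikpei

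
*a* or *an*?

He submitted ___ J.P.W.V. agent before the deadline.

a

The indefinite article is chosen by the initial *sound* of the following word, not its spelling.
The initialism *J.P.W.V.* is read letter by letter; the first letter, J, is pronounced /dʒeɪ/, which begins with a consonant sound.
So the article is *a*: He submitted a J.P.W.V. agent before the deadline.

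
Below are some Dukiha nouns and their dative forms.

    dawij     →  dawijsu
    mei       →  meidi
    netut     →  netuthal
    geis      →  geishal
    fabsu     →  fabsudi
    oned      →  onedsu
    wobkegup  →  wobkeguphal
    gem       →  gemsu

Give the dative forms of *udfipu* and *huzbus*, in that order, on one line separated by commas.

udfipudi, huzbushal

The alternation tracks the final sound of the stem — -hal when the stem ends in a voiceless consonant (*netut*, *geis*, *wobkegup*); -su when the stem ends in a voiced consonant (*dawij*, *oned*, *gem*); -di when the stem ends in a vowel (*mei*, *fabsu*).
Since the final sound of *udfipu* is /u/ (a vowel), it takes -di, giving *udfipudi*.
Since the final sound of *huzbus* is /s/ (a voiceless consonant), it takes -hal, giving *huzbushal*.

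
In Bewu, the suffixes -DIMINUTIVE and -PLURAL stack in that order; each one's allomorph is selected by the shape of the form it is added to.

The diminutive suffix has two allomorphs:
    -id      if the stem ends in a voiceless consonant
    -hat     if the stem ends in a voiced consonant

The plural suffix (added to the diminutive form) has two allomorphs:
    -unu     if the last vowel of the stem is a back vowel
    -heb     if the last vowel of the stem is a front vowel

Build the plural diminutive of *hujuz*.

hujuzhatunu

Since the final consonant of *hujuz* is /z/ (voiced), it takes -hat, giving *hujuzhat*.
The diminutive form *hujuzhat*: last vowel = /a/, a back vowel → -unu → *hujuzhatunu*.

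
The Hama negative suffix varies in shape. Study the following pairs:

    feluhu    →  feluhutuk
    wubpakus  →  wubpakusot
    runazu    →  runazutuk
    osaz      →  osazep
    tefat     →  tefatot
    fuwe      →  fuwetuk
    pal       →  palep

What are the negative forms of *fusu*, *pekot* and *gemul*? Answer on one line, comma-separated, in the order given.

fusutuk, pekotot, gemulep

The alternation tracks the final sound of the stem — -ot when the stem ends in a voiceless consonant (*wubpakus*, *tefat*); -ep when the stem ends in a voiced consonant (*osaz*, *pal*); -tuk when the stem ends in a vowel (*feluhu*, *runazu*, *fuwe*).
The final sound of *fusu* is /u/, which is a vowel, so the suffix is -tuk, giving *fusutuk*.
The final sound of *pekot* is /t/, which is a voiceless consonant, so the suffix is -ot, giving *pekotot*.
Since the final sound of *gemul* is /l/ (a voiced consonant), it takes -ep, giving *gemulep*.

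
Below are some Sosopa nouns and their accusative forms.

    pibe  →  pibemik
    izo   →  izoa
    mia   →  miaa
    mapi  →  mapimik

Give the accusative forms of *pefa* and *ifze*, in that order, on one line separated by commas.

The suffix is conditioned by the last vowel: -mik when the last vowel of the stem is a front vowel (*pibe*, *mapi*); -a when the last vowel of the stem is a back vowel (*izo*, *mia*).
The last vowel of *pefa* is /a/, which is a back vowel, so the suffix is -a, giving *pefaa*.
Since the last vowel of *ifze* is /e/ (a front vowel), it takes -mik, giving *ifzemik*.

pefaa, ifzemik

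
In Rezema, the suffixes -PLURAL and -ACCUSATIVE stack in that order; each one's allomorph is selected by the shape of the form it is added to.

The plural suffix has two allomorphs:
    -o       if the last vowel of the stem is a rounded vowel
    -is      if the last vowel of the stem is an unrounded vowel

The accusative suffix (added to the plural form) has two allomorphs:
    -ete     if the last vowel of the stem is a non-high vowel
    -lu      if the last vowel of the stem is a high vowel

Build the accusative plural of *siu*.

The last vowel of *siu* is /u/, which is a rounded vowel, so the plural suffix is -o, giving *siuo*.
The plural form *siuo* — last vowel /o/ (a non-high vowel) → -ete → *siuoete*.

siuoete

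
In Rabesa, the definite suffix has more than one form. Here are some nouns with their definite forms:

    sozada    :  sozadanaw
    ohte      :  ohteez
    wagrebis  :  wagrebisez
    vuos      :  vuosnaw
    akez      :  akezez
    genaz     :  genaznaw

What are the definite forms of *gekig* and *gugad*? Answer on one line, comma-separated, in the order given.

The suffix is conditioned by the last vowel: -ez when the last vowel of the stem is a front vowel (*ohte*, *wagrebis*, *akez*); -naw when the last vowel of the stem is a back vowel (*sozada*, *vuos*, *genaz*).
*gekig*: last vowel = /i/, a front vowel → -ez → *gekigez*.
*gugad*: last vowel = /a/, a back vowel → -naw → *gugadnaw*.

gekigez, gugadnaw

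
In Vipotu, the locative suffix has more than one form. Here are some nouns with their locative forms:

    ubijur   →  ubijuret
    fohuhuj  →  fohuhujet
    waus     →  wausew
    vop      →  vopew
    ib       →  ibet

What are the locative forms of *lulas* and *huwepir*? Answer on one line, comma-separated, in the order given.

lulasew, huwepiret

Looking at the final consonant of each stem: -ew when the stem ends in a voiceless consonant (*waus*, *vop*); -et when the stem ends in a voiced consonant (*ubijur*, *fohuhuj*, *ib*).
*lulas*: final consonant = /s/, voiceless → -ew → *lulasew*.
*huwepir*: final consonant = /r/, voiced → -et → *huwepiret*.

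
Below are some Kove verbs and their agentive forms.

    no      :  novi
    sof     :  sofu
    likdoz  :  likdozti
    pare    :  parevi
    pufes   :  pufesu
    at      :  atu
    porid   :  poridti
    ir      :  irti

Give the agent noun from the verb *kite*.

kitevi

The pattern is voicing of the final sound: -u when the stem ends in a voiceless consonant (*sof*, *pufes*, *at*); -ti when the stem ends in a voiced consonant (*likdoz*, *porid*, *ir*); -vi when the stem ends in a vowel (*no*, *pare*).
Since the final sound of *kite* is /e/ (a vowel), it takes -vi, giving *kitevi*.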